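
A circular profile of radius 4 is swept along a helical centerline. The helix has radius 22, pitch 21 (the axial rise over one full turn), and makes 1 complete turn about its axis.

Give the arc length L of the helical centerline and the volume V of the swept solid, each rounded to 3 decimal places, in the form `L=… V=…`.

2πR = 2π·22 = 138.230077
per-turn = √(138.230077² + 21²) = √(19107.5541 + 441) = √19548.5541 = 139.816144
L = 1 × 139.816144 = 139.816144
V = π·4² × L = 50.265482 × 139.816144 = 7027.925933

L=139.816 V=7027.926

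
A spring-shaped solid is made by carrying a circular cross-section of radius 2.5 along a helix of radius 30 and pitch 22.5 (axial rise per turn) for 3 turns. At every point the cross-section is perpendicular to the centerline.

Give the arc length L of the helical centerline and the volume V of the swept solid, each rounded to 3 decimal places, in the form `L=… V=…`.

L=569.501 V=11182.127

2πR = 2π·30 = 188.495559
per-turn = √(188.495559² + 22.5²) = √(35530.5758 + 506.25) = √36036.8258 = 189.833679
L = 3 × 189.833679 = 569.501038
V = π·2.5² × L = 19.634954 × 569.501038 = 11182.126738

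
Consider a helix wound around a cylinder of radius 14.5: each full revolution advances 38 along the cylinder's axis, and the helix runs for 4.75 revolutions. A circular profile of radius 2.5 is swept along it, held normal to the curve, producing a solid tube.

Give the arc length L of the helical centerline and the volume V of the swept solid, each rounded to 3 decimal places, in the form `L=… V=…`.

L=468.889 V=9206.608

2πR = 2π·14.5 = 91.106187
per-turn = √(91.106187² + 38²) = √(8300.3373 + 1444) = √9744.3373 = 98.713410
L = 4.75 × 98.713410 = 468.888697
V = π·2.5² × L = 19.634954 × 468.888697 = 9206.608040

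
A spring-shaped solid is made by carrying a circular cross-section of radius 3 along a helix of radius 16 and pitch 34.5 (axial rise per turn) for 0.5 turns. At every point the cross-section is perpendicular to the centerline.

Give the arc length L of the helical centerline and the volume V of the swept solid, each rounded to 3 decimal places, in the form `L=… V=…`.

2πR = 2π·16 = 100.530965
per-turn = √(100.530965² + 34.5²) = √(10106.4749 + 1190.25) = √11296.7249 = 106.286052
L = 0.5 × 106.286052 = 53.143026
V = π·3² × L = 28.274334 × 53.143026 = 1502.583664

L=53.143 V=1502.584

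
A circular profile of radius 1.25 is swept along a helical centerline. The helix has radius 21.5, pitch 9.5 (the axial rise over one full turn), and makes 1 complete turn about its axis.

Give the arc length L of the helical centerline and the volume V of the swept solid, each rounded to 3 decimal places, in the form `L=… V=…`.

L=135.422 V=664.752

2πR = 2π·21.5 = 135.088484
per-turn = √(135.088484² + 9.5²) = √(18248.8985 + 90.25) = √18339.1485 = 135.422112
L = 1 × 135.422112 = 135.422112
V = π·1.25² × L = 4.908739 × 135.422112 = 664.751740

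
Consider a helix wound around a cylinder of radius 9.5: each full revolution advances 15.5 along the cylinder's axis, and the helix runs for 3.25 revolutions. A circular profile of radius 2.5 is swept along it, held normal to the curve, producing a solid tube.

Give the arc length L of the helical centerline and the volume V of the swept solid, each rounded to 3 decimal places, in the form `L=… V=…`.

L=200.427 V=3935.379

2πR = 2π·9.5 = 59.690260
per-turn = √(59.690260² + 15.5²) = √(3562.9272 + 240.25) = √3803.1772 = 61.669905
L = 3.25 × 61.669905 = 200.427191
V = π·2.5² × L = 19.634954 × 200.427191 = 3935.378701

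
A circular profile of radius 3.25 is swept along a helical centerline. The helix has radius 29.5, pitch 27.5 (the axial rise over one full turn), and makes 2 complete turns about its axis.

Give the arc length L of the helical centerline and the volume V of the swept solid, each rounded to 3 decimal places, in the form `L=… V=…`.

2πR = 2π·29.5 = 185.353967
per-turn = √(185.353967² + 27.5²) = √(34356.0929 + 756.25) = √35112.3429 = 187.382878
L = 2 × 187.382878 = 374.765756
V = π·3.25² × L = 33.183072 × 374.765756 = 12435.879207

L=374.766 V=12435.879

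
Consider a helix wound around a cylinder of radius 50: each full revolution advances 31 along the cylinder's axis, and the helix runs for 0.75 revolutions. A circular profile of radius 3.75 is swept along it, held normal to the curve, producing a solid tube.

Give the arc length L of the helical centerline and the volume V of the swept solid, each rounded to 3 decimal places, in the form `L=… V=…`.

L=236.764 V=10459.903

2πR = 2π·50 = 314.159265
per-turn = √(314.159265² + 31²) = √(98696.0440 + 961) = √99657.0440 = 315.685039
L = 0.75 × 315.685039 = 236.763779
V = π·3.75² × L = 44.178647 × 236.763779 = 10459.903361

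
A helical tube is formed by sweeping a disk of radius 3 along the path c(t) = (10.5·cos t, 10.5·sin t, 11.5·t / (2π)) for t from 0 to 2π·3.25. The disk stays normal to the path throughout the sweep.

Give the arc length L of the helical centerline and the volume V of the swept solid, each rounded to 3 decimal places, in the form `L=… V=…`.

2πR = 2π·10.5 = 65.973446
per-turn = √(65.973446² + 11.5²) = √(4352.4955 + 132.25) = √4484.7455 = 66.968243
L = 3.25 × 66.968243 = 217.646789
V = π·3² × L = 28.274334 × 217.646789 = 6153.817981

L=217.647 V=6153.818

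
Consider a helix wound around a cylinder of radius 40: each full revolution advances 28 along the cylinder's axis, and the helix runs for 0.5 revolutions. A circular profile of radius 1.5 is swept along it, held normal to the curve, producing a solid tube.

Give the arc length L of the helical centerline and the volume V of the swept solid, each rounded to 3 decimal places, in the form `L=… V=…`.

L=126.441 V=893.760

2πR = 2π·40 = 251.327412
per-turn = √(251.327412² + 28²) = √(63165.4682 + 784) = √63949.4682 = 252.882321
L = 0.5 × 252.882321 = 126.441160
V = π·1.5² × L = 7.068583 × 126.441160 = 893.759896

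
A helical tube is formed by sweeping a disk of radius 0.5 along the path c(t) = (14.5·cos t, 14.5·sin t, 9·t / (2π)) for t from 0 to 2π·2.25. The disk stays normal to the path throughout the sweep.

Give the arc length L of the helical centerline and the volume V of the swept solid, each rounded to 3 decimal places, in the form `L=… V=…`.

L=205.987 V=161.782

2πR = 2π·14.5 = 91.106187
per-turn = √(91.106187² + 9²) = √(8300.3373 + 81) = √8381.3373 = 91.549644
L = 2.25 × 91.549644 = 205.986699
V = π·0.5² × L = 0.785398 × 205.986699 = 161.781575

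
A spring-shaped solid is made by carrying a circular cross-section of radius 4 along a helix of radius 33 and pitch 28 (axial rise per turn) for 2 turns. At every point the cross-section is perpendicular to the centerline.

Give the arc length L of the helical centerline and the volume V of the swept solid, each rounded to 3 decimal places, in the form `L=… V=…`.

2πR = 2π·33 = 207.345115
per-turn = √(207.345115² + 28²) = √(42991.9968 + 784) = √43775.9968 = 209.227142
L = 2 × 209.227142 = 418.454283
V = π·4² × L = 50.265482 × 418.454283 = 21033.806429

L=418.454 V=21033.806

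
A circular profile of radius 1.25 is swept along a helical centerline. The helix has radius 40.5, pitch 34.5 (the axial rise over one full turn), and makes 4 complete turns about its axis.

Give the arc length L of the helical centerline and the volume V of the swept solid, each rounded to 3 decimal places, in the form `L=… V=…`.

L=1027.188 V=5042.198

2πR = 2π·40.5 = 254.469005
per-turn = √(254.469005² + 34.5²) = √(64754.4745 + 1190.25) = √65944.7245 = 256.797049
L = 4 × 256.797049 = 1027.188197
V = π·1.25² × L = 4.908739 × 1027.188197 = 5042.198270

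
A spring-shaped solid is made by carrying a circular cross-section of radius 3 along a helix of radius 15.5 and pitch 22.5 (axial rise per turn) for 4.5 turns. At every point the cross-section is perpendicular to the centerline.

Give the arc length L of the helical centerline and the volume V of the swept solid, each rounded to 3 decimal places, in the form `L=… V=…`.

L=449.796 V=12717.685

2πR = 2π·15.5 = 97.389372
per-turn = √(97.389372² + 22.5²) = √(9484.6898 + 506.25) = √9990.9398 = 99.954689
L = 4.5 × 99.954689 = 449.796100
V = π·3² × L = 28.274334 × 449.796100 = 12717.685109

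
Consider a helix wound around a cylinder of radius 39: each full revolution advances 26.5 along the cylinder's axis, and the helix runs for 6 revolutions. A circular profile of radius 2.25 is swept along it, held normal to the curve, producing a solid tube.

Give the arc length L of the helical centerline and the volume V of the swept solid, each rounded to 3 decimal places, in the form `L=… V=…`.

2πR = 2π·39 = 245.044227
per-turn = √(245.044227² + 26.5²) = √(60046.6732 + 702.25) = √60748.9232 = 246.472966
L = 6 × 246.472966 = 1478.837799
V = π·2.25² × L = 15.904313 × 1478.837799 = 23519.898941

L=1478.838 V=23519.899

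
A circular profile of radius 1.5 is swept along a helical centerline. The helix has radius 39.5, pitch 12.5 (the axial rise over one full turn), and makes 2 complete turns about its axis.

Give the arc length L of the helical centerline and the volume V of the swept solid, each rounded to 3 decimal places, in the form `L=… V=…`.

2πR = 2π·39.5 = 248.185820
per-turn = √(248.185820² + 12.5²) = √(61596.2011 + 156.25) = √61752.4511 = 248.500405
L = 2 × 248.500405 = 497.000809
V = π·1.5² × L = 7.068583 × 497.000809 = 3513.091704

L=497.001 V=3513.092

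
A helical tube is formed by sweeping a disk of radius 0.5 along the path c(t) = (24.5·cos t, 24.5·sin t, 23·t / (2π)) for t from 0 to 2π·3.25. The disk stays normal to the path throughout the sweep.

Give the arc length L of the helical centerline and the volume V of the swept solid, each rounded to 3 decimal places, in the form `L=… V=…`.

L=505.852 V=397.295

2πR = 2π·24.5 = 153.938040
per-turn = √(153.938040² + 23²) = √(23696.9202 + 529) = √24225.9202 = 155.646780
L = 3.25 × 155.646780 = 505.852035
V = π·0.5² × L = 0.785398 × 505.852035 = 397.295260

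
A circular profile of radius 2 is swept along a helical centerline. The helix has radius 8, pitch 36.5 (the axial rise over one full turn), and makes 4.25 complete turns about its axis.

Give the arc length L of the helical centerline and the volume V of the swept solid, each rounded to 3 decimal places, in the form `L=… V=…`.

L=264.009 V=3317.636

2πR = 2π·8 = 50.265482
per-turn = √(50.265482² + 36.5²) = √(2526.6187 + 1332.25) = √3858.8687 = 62.119793
L = 4.25 × 62.119793 = 264.009122
V = π·2² × L = 12.566371 × 264.009122 = 3317.636470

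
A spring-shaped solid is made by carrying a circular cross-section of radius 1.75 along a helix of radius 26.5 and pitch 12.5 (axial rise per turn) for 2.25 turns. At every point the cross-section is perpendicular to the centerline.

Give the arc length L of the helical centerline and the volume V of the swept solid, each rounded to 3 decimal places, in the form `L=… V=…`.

L=375.689 V=3614.553

2πR = 2π·26.5 = 166.504411
per-turn = √(166.504411² + 12.5²) = √(27723.7188 + 156.25) = √27879.9688 = 166.972958
L = 2.25 × 166.972958 = 375.689156
V = π·1.75² × L = 9.621128 × 375.689156 = 3614.553270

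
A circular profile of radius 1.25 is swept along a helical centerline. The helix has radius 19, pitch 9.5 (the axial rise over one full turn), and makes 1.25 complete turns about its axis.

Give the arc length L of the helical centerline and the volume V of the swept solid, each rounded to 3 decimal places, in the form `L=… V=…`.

L=149.697 V=734.825

2πR = 2π·19 = 119.380521
per-turn = √(119.380521² + 9.5²) = √(14251.7088 + 90.25) = √14341.9588 = 119.757917
L = 1.25 × 119.757917 = 149.697397
V = π·1.25² × L = 4.908739 × 149.697397 = 734.825377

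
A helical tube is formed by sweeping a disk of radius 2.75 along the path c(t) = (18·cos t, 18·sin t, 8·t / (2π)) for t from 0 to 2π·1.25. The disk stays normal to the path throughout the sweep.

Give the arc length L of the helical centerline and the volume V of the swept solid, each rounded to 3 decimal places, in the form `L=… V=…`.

L=141.725 V=3367.142

2πR = 2π·18 = 113.097336
per-turn = √(113.097336² + 8²) = √(12791.0073 + 64) = √12855.0073 = 113.379925
L = 1.25 × 113.379925 = 141.724906
V = π·2.75² × L = 23.758294 × 141.724906 = 3367.142041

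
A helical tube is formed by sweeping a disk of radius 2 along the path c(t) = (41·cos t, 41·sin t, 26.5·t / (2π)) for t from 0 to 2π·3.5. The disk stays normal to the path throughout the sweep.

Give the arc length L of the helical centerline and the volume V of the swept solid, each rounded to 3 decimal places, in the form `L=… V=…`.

2πR = 2π·41 = 257.610598
per-turn = √(257.610598² + 26.5²) = √(66363.2200 + 702.25) = √67065.4700 = 258.970018
L = 3.5 × 258.970018 = 906.395061
V = π·2² × L = 12.566371 × 906.395061 = 11390.096265

L=906.395 V=11390.096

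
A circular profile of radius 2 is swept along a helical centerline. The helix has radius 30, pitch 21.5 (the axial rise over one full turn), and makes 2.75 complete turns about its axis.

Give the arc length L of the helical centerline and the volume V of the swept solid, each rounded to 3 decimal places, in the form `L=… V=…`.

2πR = 2π·30 = 188.495559
per-turn = √(188.495559² + 21.5²) = √(35530.5758 + 462.25) = √35992.8258 = 189.717753
L = 2.75 × 189.717753 = 521.723821
V = π·2² × L = 12.566371 × 521.723821 = 6556.174894

L=521.724 V=6556.175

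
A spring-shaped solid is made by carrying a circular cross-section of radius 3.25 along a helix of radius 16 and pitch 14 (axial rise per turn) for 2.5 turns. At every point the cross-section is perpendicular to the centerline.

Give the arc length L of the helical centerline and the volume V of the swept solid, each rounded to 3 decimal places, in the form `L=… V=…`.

L=253.753 V=8420.297

2πR = 2π·16 = 100.530965
per-turn = √(100.530965² + 14²) = √(10106.4749 + 196) = √10302.4749 = 101.501108
L = 2.5 × 101.501108 = 253.752770
V = π·3.25² × L = 33.183072 × 253.752770 = 8420.296532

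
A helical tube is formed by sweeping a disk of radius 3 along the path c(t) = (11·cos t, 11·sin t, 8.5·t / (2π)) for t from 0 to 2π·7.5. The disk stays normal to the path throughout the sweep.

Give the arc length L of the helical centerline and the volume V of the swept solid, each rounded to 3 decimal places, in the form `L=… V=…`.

2πR = 2π·11 = 69.115038
per-turn = √(69.115038² + 8.5²) = √(4776.8885 + 72.25) = √4849.1385 = 69.635756
L = 7.5 × 69.635756 = 522.268171
V = π·3² × L = 28.274334 × 522.268171 = 14766.784640

L=522.268 V=14766.785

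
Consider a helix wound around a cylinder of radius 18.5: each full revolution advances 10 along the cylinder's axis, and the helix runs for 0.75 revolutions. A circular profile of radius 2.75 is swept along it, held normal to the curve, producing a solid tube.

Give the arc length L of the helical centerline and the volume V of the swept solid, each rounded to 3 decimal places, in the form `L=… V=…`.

L=87.501 V=2078.880

2πR = 2π·18.5 = 116.238928
per-turn = √(116.238928² + 10²) = √(13511.4884 + 100) = √13611.4884 = 116.668284
L = 0.75 × 116.668284 = 87.501213
V = π·2.75² × L = 23.758294 × 87.501213 = 2078.879577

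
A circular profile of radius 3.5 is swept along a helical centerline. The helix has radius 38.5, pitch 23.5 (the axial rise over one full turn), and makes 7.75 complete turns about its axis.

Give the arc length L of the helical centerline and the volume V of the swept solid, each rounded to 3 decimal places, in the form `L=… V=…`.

L=1883.571 V=72488.309

2πR = 2π·38.5 = 241.902634
per-turn = √(241.902634² + 23.5²) = √(58516.8845 + 552.25) = √59069.1345 = 243.041425
L = 7.75 × 243.041425 = 1883.571047
V = π·3.5² × L = 38.484510 × 1883.571047 = 72488.308821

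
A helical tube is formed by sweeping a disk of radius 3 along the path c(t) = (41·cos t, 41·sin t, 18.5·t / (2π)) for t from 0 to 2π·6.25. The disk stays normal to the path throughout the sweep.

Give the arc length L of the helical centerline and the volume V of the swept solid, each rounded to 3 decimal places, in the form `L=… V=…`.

2πR = 2π·41 = 257.610598
per-turn = √(257.610598² + 18.5²) = √(66363.2200 + 342.25) = √66705.4700 = 258.274021
L = 6.25 × 258.274021 = 1614.212632
V = π·3² × L = 28.274334 × 1614.212632 = 45640.786917

L=1614.213 V=45640.787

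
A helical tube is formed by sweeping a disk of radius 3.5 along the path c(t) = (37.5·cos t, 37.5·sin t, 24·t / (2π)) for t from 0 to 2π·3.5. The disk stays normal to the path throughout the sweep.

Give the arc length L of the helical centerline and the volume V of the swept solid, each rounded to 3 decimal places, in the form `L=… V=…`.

L=828.935 V=31901.162

2πR = 2π·37.5 = 235.619449
per-turn = √(235.619449² + 24²) = √(55516.5248 + 576) = √56092.5248 = 236.838605
L = 3.5 × 236.838605 = 828.935117
V = π·3.5² × L = 38.484510 × 828.935117 = 31901.161806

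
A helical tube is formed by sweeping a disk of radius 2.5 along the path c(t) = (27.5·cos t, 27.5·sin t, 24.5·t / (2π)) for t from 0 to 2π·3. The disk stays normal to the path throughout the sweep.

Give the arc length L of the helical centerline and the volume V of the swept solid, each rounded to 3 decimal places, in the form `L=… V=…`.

2πR = 2π·27.5 = 172.787596
per-turn = √(172.787596² + 24.5²) = √(29855.5533 + 600.25) = √30455.8033 = 174.515911
L = 3 × 174.515911 = 523.547734
V = π·2.5² × L = 19.634954 × 523.547734 = 10279.835719

L=523.548 V=10279.836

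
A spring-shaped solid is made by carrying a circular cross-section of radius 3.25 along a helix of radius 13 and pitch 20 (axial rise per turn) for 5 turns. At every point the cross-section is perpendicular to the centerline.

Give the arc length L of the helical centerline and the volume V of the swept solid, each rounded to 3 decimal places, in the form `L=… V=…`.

L=420.472 V=13952.537

2πR = 2π·13 = 81.681409
per-turn = √(81.681409² + 20²) = √(6671.8526 + 400) = √7071.8526 = 84.094308
L = 5 × 84.094308 = 420.471538
V = π·3.25² × L = 33.183072 × 420.471538 = 13952.537493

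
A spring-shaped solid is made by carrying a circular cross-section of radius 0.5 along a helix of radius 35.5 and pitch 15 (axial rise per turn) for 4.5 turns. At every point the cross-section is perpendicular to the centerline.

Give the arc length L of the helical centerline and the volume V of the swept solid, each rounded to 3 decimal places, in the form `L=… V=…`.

2πR = 2π·35.5 = 223.053078
per-turn = √(223.053078² + 15²) = √(49752.6758 + 225) = √49977.6758 = 223.556874
L = 4.5 × 223.556874 = 1006.005932
V = π·0.5² × L = 0.785398 × 1006.005932 = 790.115211

L=1006.006 V=790.115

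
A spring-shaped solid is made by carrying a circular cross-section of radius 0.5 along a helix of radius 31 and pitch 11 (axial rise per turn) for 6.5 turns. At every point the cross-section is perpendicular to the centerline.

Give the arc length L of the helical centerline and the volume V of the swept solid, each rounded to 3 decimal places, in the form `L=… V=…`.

2πR = 2π·31 = 194.778745
per-turn = √(194.778745² + 11²) = √(37938.7593 + 121) = √38059.7593 = 195.089106
L = 6.5 × 195.089106 = 1268.079190
V = π·0.5² × L = 0.785398 × 1268.079190 = 995.947067

L=1268.079 V=995.947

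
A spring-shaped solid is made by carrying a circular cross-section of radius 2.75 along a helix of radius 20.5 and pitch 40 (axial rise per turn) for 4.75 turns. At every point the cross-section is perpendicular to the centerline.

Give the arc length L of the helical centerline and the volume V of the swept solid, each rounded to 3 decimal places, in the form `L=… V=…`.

2πR = 2π·20.5 = 128.805299
per-turn = √(128.805299² + 40²) = √(16590.8050 + 1600) = √18190.8050 = 134.873292
L = 4.75 × 134.873292 = 640.648139
V = π·2.75² × L = 23.758294 × 640.648139 = 15220.707116

L=640.648 V=15220.707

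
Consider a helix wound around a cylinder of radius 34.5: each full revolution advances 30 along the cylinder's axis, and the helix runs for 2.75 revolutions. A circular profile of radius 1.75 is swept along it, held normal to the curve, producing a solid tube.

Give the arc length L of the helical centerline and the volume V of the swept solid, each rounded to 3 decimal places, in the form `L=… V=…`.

2πR = 2π·34.5 = 216.769893
per-turn = √(216.769893² + 30²) = √(46989.1866 + 900) = √47889.1866 = 218.835981
L = 2.75 × 218.835981 = 601.798948
V = π·1.75² × L = 9.621128 × 601.798948 = 5789.984405

L=601.799 V=5789.984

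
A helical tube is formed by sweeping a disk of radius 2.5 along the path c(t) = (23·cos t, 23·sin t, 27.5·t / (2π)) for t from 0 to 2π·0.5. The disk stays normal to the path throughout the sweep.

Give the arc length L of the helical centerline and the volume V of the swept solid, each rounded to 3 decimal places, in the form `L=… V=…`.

L=73.553 V=1444.215

2πR = 2π·23 = 144.513262
per-turn = √(144.513262² + 27.5²) = √(20884.0829 + 756.25) = √21640.3329 = 147.106536
L = 0.5 × 147.106536 = 73.553268
V = π·2.5² × L = 19.634954 × 73.553268 = 1444.215039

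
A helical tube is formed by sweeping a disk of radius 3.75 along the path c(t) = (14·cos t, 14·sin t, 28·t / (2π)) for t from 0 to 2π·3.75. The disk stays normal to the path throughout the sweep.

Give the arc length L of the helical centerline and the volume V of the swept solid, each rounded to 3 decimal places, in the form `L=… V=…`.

2πR = 2π·14 = 87.964594
per-turn = √(87.964594² + 28²) = √(7737.7699 + 784) = √8521.7699 = 92.313433
L = 3.75 × 92.313433 = 346.175372
V = π·3.75² × L = 44.178647 × 346.175372 = 15293.559475

L=346.175 V=15293.559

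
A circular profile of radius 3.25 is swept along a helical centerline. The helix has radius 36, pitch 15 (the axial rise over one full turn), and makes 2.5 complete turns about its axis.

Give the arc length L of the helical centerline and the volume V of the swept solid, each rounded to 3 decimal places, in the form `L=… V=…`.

L=566.729 V=18805.800

2πR = 2π·36 = 226.194671
per-turn = √(226.194671² + 15²) = √(51164.0292 + 225) = √51389.0292 = 226.691485
L = 2.5 × 226.691485 = 566.728712
V = π·3.25² × L = 33.183072 × 566.728712 = 18805.799871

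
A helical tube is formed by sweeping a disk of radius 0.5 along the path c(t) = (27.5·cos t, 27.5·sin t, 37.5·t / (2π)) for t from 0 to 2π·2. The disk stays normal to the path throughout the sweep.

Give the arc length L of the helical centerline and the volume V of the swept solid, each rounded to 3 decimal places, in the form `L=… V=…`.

2πR = 2π·27.5 = 172.787596
per-turn = √(172.787596² + 37.5²) = √(29855.5533 + 1406.25) = √31261.8033 = 176.810077
L = 2 × 176.810077 = 353.620154
V = π·0.5² × L = 0.785398 × 353.620154 = 277.732619

L=353.620 V=277.733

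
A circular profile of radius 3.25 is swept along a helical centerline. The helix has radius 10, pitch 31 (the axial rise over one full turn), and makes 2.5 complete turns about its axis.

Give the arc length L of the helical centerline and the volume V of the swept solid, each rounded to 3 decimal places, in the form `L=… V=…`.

L=175.158 V=5812.275

2πR = 2π·10 = 62.831853
per-turn = √(62.831853² + 31²) = √(3947.8418 + 961) = √4908.8418 = 70.063127
L = 2.5 × 70.063127 = 175.157817
V = π·3.25² × L = 33.183072 × 175.157817 = 5812.274537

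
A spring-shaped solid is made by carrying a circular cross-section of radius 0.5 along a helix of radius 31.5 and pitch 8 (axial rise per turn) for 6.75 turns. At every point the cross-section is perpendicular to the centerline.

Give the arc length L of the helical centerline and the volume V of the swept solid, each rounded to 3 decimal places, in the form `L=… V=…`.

L=1337.053 V=1050.119

2πR = 2π·31.5 = 197.920337
per-turn = √(197.920337² + 8²) = √(39172.4599 + 64) = √39236.4599 = 198.081952
L = 6.75 × 198.081952 = 1337.053179
V = π·0.5² × L = 0.785398 × 1337.053179 = 1050.119111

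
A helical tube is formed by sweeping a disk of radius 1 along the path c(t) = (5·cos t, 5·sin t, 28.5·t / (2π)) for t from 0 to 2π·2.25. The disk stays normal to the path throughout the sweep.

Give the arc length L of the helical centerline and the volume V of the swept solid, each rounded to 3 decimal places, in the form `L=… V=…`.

2πR = 2π·5 = 31.415927
per-turn = √(31.415927² + 28.5²) = √(986.9604 + 812.25) = √1799.2104 = 42.417101
L = 2.25 × 42.417101 = 95.438477
V = π·1² × L = 3.141593 × 95.438477 = 299.828818

L=95.438 V=299.829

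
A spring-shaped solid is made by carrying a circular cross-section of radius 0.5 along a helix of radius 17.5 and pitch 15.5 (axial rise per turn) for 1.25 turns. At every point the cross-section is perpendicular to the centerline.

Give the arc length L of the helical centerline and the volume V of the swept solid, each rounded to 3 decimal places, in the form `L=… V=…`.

L=138.804 V=109.016

2πR = 2π·17.5 = 109.955743
per-turn = √(109.955743² + 15.5²) = √(12090.2654 + 240.25) = √12330.5154 = 111.042854
L = 1.25 × 111.042854 = 138.803567
V = π·0.5² × L = 0.785398 × 138.803567 = 109.016067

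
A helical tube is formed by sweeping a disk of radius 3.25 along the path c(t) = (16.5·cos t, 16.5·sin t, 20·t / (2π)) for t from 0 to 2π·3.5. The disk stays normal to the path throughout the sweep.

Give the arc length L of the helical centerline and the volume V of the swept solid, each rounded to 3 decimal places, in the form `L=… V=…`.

L=369.544 V=12262.615

2πR = 2π·16.5 = 103.672558
per-turn = √(103.672558² + 20²) = √(10747.9992 + 400) = √11147.9992 = 105.584086
L = 3.5 × 105.584086 = 369.544301
V = π·3.25² × L = 33.183072 × 369.544301 = 12262.615283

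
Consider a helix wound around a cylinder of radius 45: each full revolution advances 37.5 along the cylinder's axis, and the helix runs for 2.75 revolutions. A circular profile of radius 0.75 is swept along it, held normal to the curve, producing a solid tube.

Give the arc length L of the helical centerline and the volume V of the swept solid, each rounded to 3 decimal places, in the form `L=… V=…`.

L=784.353 V=1386.066

2πR = 2π·45 = 282.743339
per-turn = √(282.743339² + 37.5²) = √(79943.7956 + 1406.25) = √81350.0456 = 285.219294
L = 2.75 × 285.219294 = 784.353058
V = π·0.75² × L = 1.767146 × 784.353058 = 1386.066266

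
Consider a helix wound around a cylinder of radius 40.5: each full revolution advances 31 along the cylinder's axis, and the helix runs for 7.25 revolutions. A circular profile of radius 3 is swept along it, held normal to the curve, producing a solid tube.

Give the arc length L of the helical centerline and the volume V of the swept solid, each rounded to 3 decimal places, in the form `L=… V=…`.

L=1858.540 V=52548.971

2πR = 2π·40.5 = 254.469005
per-turn = √(254.469005² + 31²) = √(64754.4745 + 961) = √65715.4745 = 256.350296
L = 7.25 × 256.350296 = 1858.539649
V = π·3² × L = 28.274334 × 1858.539649 = 52548.970571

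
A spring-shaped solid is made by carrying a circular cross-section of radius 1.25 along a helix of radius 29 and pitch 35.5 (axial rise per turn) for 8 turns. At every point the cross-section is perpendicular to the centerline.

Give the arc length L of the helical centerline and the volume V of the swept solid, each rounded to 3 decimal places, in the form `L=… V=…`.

L=1485.107 V=7290.001

2πR = 2π·29 = 182.212374
per-turn = √(182.212374² + 35.5²) = √(33201.3492 + 1260.25) = √34461.5992 = 185.638356
L = 8 × 185.638356 = 1485.106848
V = π·1.25² × L = 4.908739 × 1485.106848 = 7290.001192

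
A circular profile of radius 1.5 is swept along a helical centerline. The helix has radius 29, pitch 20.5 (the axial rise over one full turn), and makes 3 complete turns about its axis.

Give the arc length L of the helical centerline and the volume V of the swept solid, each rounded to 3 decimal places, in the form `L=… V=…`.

2πR = 2π·29 = 182.212374
per-turn = √(182.212374² + 20.5²) = √(33201.3492 + 420.25) = √33621.5992 = 183.361935
L = 3 × 183.361935 = 550.085805
V = π·1.5² × L = 7.068583 × 550.085805 = 3888.327429

L=550.086 V=3888.327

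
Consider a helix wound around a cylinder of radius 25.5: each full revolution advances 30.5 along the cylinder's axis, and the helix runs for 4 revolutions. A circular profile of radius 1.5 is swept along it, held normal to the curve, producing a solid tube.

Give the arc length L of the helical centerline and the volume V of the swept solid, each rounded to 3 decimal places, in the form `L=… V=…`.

L=652.394 V=4611.499

2πR = 2π·25.5 = 160.221225
per-turn = √(160.221225² + 30.5²) = √(25670.8410 + 930.25) = √26601.0910 = 163.098409
L = 4 × 163.098409 = 652.393636
V = π·1.5² × L = 7.068583 × 652.393636 = 4611.498874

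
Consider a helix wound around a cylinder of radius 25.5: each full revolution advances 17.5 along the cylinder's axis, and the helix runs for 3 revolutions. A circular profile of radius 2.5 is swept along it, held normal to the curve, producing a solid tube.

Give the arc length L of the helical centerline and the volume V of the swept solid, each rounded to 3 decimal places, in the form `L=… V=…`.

L=483.522 V=9493.938

2πR = 2π·25.5 = 160.221225
per-turn = √(160.221225² + 17.5²) = √(25670.8410 + 306.25) = √25977.0910 = 161.174102
L = 3 × 161.174102 = 483.522305
V = π·2.5² × L = 19.634954 × 483.522305 = 9493.938258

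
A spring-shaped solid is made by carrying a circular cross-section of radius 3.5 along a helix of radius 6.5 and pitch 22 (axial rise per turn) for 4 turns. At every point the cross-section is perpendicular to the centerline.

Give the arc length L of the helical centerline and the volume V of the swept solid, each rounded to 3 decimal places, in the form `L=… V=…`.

L=185.557 V=7141.071

2πR = 2π·6.5 = 40.840704
per-turn = √(40.840704² + 22²) = √(1667.9631 + 484) = √2151.9631 = 46.389257
L = 4 × 46.389257 = 185.557027
V = π·3.5² × L = 38.484510 × 185.557027 = 7141.071266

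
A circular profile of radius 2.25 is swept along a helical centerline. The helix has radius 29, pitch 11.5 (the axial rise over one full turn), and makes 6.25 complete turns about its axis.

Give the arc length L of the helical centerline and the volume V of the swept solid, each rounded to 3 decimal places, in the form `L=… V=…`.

2πR = 2π·29 = 182.212374
per-turn = √(182.212374² + 11.5²) = √(33201.3492 + 132.25) = √33333.5992 = 182.574914
L = 6.25 × 182.574914 = 1141.093212
V = π·2.25² × L = 15.904313 × 1141.093212 = 18148.303391

L=1141.093 V=18148.303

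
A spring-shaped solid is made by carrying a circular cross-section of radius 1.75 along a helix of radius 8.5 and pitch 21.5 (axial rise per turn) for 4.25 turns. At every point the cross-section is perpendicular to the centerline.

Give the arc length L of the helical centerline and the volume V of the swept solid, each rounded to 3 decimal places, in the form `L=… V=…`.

L=244.682 V=2354.118

2πR = 2π·8.5 = 53.407075
per-turn = √(53.407075² + 21.5²) = √(2852.3157 + 462.25) = √3314.5657 = 57.572265
L = 4.25 × 57.572265 = 244.682125
V = π·1.75² × L = 9.621128 × 244.682125 = 2354.117925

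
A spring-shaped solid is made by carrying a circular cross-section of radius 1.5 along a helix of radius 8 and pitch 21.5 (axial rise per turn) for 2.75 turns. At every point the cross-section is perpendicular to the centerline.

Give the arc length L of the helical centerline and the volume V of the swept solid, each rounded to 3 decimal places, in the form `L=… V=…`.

L=150.344 V=1062.719

2πR = 2π·8 = 50.265482
per-turn = √(50.265482² + 21.5²) = √(2526.6187 + 462.25) = √2988.8687 = 54.670547
L = 2.75 × 54.670547 = 150.344005
V = π·1.5² × L = 7.068583 × 150.344005 = 1062.719146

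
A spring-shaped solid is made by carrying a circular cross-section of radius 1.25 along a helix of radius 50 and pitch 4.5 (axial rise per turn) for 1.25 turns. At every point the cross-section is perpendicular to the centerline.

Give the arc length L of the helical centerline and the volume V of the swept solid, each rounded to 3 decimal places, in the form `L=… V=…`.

2πR = 2π·50 = 314.159265
per-turn = √(314.159265² + 4.5²) = √(98696.0440 + 20.25) = √98716.2940 = 314.191493
L = 1.25 × 314.191493 = 392.739366
V = π·1.25² × L = 4.908739 × 392.739366 = 1927.854853

L=392.739 V=1927.855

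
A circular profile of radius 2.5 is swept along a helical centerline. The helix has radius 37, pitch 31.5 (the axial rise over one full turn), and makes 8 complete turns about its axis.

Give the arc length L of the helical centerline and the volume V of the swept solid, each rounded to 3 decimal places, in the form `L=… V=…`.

L=1876.818 V=36851.231

2πR = 2π·37 = 232.477856
per-turn = √(232.477856² + 31.5²) = √(54045.9537 + 992.25) = √55038.2037 = 234.602224
L = 8 × 234.602224 = 1876.817795
V = π·2.5² × L = 19.634954 × 1876.817795 = 36851.231237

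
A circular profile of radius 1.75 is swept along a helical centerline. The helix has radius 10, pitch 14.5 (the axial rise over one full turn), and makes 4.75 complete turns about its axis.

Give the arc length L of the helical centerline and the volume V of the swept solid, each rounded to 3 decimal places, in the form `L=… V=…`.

2πR = 2π·10 = 62.831853
per-turn = √(62.831853² + 14.5²) = √(3947.8418 + 210.25) = √4158.0918 = 64.483267
L = 4.75 × 64.483267 = 306.295520
V = π·1.75² × L = 9.621128 × 306.295520 = 2946.908248

L=306.296 V=2946.908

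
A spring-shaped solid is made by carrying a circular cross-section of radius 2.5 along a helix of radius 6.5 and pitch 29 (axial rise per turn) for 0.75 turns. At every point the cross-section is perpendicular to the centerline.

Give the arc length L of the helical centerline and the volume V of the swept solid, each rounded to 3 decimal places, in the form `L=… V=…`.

L=37.567 V=737.630

2πR = 2π·6.5 = 40.840704
per-turn = √(40.840704² + 29²) = √(1667.9631 + 841) = √2508.9631 = 50.089551
L = 0.75 × 50.089551 = 37.567163
V = π·2.5² × L = 19.634954 × 37.567163 = 737.629529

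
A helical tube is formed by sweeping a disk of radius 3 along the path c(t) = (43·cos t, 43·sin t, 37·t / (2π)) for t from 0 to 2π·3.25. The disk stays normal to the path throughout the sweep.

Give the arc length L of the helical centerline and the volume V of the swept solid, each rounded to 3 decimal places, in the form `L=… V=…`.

L=886.271 V=25058.718

2πR = 2π·43 = 270.176968
per-turn = √(270.176968² + 37²) = √(72995.5942 + 1369) = √74364.5942 = 272.698724
L = 3.25 × 272.698724 = 886.270853
V = π·3² × L = 28.274334 × 886.270853 = 25058.718021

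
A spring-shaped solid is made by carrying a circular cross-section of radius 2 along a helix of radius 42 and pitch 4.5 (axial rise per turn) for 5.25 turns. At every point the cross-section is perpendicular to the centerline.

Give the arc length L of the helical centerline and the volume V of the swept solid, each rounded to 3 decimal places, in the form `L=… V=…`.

L=1385.644 V=17412.513

2πR = 2π·42 = 263.893783
per-turn = √(263.893783² + 4.5²) = √(69639.9287 + 20.25) = √69660.1787 = 263.932148
L = 5.25 × 263.932148 = 1385.643776
V = π·2² × L = 12.566371 × 1385.643776 = 17412.513230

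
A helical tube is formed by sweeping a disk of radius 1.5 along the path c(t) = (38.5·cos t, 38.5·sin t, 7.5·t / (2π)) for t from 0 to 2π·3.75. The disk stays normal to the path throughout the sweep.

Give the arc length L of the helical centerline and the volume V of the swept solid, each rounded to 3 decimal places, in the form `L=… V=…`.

L=907.571 V=6415.240

2πR = 2π·38.5 = 241.902634
per-turn = √(241.902634² + 7.5²) = √(58516.8845 + 56.25) = √58573.1345 = 242.018872
L = 3.75 × 242.018872 = 907.570771
V = π·1.5² × L = 7.068583 × 907.570771 = 6415.239748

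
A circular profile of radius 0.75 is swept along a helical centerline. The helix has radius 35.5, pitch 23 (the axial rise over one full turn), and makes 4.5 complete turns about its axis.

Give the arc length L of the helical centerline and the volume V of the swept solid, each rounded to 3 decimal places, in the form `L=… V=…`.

2πR = 2π·35.5 = 223.053078
per-turn = √(223.053078² + 23²) = √(49752.6758 + 529) = √50281.6758 = 224.235759
L = 4.5 × 224.235759 = 1009.060917
V = π·0.75² × L = 1.767146 × 1009.060917 = 1783.157830

L=1009.061 V=1783.158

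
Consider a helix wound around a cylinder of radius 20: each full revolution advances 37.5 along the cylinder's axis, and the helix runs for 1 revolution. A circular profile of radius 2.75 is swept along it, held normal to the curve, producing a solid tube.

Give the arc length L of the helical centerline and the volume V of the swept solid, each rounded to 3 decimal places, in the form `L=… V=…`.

L=131.140 V=3115.655

2πR = 2π·20 = 125.663706
per-turn = √(125.663706² + 37.5²) = √(15791.3670 + 1406.25) = √17197.6170 = 131.139685
L = 1 × 131.139685 = 131.139685
V = π·2.75² × L = 23.758294 × 131.139685 = 3115.655255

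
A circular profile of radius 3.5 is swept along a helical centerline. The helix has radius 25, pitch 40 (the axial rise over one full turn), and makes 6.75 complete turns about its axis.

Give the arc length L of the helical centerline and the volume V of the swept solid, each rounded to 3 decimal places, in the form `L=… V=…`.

L=1094.125 V=42106.866

2πR = 2π·25 = 157.079633
per-turn = √(157.079633² + 40²) = √(24674.0110 + 1600) = √26274.0110 = 162.092600
L = 6.75 × 162.092600 = 1094.125051
V = π·3.5² × L = 38.484510 × 1094.125051 = 42106.866457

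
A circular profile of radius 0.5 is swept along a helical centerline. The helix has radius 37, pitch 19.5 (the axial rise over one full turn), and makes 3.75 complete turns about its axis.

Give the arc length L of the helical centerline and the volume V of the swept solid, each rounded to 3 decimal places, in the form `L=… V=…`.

L=874.853 V=687.108

2πR = 2π·37 = 232.477856
per-turn = √(232.477856² + 19.5²) = √(54045.9537 + 380.25) = √54426.2037 = 233.294243
L = 3.75 × 233.294243 = 874.853410
V = π·0.5² × L = 0.785398 × 874.853410 = 687.108262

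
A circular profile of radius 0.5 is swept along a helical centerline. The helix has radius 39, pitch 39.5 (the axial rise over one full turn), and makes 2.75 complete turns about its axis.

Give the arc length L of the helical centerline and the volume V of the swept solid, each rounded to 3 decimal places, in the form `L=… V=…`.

2πR = 2π·39 = 245.044227
per-turn = √(245.044227² + 39.5²) = √(60046.6732 + 1560.25) = √61606.9232 = 248.207420
L = 2.75 × 248.207420 = 682.570404
V = π·0.5² × L = 0.785398 × 682.570404 = 536.089542

L=682.570 V=536.090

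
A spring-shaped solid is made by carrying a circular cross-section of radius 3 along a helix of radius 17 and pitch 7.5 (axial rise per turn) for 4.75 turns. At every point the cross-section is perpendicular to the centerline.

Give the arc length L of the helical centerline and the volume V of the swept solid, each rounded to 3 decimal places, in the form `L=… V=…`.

2πR = 2π·17 = 106.814150
per-turn = √(106.814150² + 7.5²) = √(11409.2627 + 56.25) = √11465.5127 = 107.077134
L = 4.75 × 107.077134 = 508.616388
V = π·3² × L = 28.274334 × 508.616388 = 14380.789569

L=508.616 V=14380.790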